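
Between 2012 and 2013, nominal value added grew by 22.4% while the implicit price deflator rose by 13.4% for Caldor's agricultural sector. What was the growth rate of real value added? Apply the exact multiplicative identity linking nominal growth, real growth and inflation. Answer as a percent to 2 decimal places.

7.94%

(1 + g_nom) = (1 + g_real)(1 + π), so g_real = 1.2240 / 1.1340 − 1 = 0.07937.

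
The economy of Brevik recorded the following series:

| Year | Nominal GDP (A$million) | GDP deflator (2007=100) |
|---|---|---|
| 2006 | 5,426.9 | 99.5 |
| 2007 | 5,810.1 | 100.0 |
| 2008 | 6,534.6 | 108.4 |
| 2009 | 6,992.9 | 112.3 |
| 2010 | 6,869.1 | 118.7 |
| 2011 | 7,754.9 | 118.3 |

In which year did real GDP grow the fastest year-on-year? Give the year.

2011

2007: real = 5810.1/1.000 = 5810.10; growth vs 2006 (5454.17) = 6.53%.
2008: real = 6534.6/1.084 = 6028.23; growth vs 2007 (5810.10) = 3.75%.
2009: real = 6992.9/1.123 = 6226.98; growth vs 2008 (6028.23) = 3.30%.
2010: real = 6869.1/1.187 = 5786.94; growth vs 2009 (6226.98) = -7.07%.
2011: real = 7754.9/1.183 = 6555.28; growth vs 2010 (5786.94) = 13.28%.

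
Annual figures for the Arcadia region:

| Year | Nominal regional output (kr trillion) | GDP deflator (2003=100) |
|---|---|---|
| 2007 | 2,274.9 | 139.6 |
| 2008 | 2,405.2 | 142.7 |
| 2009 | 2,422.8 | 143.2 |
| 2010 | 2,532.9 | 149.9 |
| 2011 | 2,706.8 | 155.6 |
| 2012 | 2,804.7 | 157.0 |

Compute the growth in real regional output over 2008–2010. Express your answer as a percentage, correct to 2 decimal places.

0.25%

Real regional output 2008 = 2405.2/1.427 = 1685.49.
Real regional output 2010 = 2532.9/1.499 = 1689.73.
Change = 1689.73/1685.49 − 1 = 0.0025.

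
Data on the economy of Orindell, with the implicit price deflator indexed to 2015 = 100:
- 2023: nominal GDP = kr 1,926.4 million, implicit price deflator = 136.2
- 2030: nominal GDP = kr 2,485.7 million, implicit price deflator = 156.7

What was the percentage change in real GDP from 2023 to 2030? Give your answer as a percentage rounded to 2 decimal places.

Real GDP 2023 = 1926.4 / 1.362 = 1414.39.
Real GDP 2030 = 2485.7 / 1.567 = 1586.28.
Real growth = 1586.28 / 1414.39 − 1 = 0.1215.

12.15%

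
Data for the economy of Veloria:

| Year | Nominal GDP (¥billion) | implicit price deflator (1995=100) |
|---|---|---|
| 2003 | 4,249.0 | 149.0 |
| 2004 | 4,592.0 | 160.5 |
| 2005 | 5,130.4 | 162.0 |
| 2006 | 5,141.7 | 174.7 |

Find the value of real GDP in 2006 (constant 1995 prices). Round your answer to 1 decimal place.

Real GDP 2006 = 5141.7 / 1.747 = 2943.16.

¥2,943.2 billion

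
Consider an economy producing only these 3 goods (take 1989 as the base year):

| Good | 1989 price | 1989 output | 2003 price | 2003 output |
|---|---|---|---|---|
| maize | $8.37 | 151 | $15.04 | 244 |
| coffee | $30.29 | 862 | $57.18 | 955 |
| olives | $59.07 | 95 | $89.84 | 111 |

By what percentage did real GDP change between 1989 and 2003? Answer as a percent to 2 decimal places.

Real GDP 1989 = Nominal GDP 1989 = 8.37·151 + 30.29·862 + 59.07·95 = 32985.50.
Real GDP 2003 (at 1989 prices) = 8.37·244 + 30.29·955 + 59.07·111 = 37526.00.
Real growth = 37526.00/32985.50 − 1 = 0.1377.

13.77%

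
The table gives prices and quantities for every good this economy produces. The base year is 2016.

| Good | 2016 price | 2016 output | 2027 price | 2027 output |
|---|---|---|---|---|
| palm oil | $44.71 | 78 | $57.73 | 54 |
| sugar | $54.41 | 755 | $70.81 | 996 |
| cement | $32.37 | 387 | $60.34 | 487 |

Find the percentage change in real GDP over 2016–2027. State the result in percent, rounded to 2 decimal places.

Real GDP 2016 = Nominal GDP 2016 = 44.71·78 + 54.41·755 + 32.37·387 = 57094.12.
Real GDP 2027 (at 2016 prices) = 44.71·54 + 54.41·996 + 32.37·487 = 72370.89.
Real growth = 72370.89/57094.12 − 1 = 0.2676.

26.76%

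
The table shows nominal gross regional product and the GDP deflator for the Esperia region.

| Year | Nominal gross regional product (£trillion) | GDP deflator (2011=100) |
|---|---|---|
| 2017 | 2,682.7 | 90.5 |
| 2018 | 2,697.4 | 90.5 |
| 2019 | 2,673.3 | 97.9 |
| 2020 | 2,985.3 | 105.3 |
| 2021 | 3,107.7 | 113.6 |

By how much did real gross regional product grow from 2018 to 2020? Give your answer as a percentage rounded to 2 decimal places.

Real gross regional product 2018 = 2697.4/0.905 = 2980.55.
Real gross regional product 2020 = 2985.3/1.053 = 2835.04.
Change = 2835.04/2980.55 − 1 = -0.0488.

-4.88%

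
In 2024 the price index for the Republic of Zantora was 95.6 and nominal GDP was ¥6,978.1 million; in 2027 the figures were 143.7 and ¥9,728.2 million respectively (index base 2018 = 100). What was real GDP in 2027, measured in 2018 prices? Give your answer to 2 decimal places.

Real GDP = Nominal / (price index/100) = 9728.2 / 1.437 = 6769.80.

¥6,769.80 million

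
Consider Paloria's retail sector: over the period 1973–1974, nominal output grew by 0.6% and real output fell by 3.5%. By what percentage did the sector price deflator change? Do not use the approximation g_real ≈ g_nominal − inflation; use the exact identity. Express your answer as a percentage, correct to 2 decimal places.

4.25%

(1 + g_nom) = (1 + g_real)(1 + π), so π = 1.0060 / 0.9650 − 1 = 0.04249.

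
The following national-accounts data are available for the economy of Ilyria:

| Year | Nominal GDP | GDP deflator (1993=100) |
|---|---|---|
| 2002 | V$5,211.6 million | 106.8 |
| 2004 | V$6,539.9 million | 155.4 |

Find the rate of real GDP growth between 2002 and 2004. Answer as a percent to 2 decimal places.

-13.76%

Real GDP 2002 = 5211.6 / 1.068 = 4879.78.
Real GDP 2004 = 6539.9 / 1.554 = 4208.43.
Real growth = 4208.43 / 4879.78 − 1 = -0.1376.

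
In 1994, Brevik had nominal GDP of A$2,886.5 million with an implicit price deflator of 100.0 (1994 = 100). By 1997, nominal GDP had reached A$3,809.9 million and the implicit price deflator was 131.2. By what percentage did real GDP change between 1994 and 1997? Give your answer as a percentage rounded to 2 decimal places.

Deflate each year: 1994 → 2886.5/1.000 = 2886.50; 1997 → 3809.9/1.312 = 2903.89.
So real GDP changed by 2903.89/2886.50 − 1 = 0.0060, i.e. 0.60%.

0.60%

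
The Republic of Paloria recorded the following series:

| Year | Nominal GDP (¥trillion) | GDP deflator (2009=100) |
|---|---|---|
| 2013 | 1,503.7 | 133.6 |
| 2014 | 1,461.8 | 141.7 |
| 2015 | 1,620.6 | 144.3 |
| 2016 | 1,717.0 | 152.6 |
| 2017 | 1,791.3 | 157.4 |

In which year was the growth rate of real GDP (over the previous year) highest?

2015

2014: real = 1461.8/1.417 = 1031.62; growth vs 2013 (1125.52) = -8.34%.
2015: real = 1620.6/1.443 = 1123.08; growth vs 2014 (1031.62) = 8.87%.
2016: real = 1717.0/1.526 = 1125.16; growth vs 2015 (1123.08) = 0.19%.
2017: real = 1791.3/1.574 = 1138.06; growth vs 2016 (1125.16) = 1.15%.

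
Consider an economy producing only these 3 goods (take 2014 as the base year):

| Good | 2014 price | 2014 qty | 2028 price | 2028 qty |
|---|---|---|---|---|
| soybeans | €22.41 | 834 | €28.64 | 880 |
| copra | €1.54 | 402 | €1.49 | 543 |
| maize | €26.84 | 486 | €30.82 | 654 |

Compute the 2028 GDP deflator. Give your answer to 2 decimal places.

121.14

Nominal GDP 2028 = 28.64·880 + 1.49·543 + 30.82·654 = 46168.55.
Real GDP 2028 (at 2014 prices) = 22.41·880 + 1.54·543 + 26.84·654 = 38110.38.
Deflator = Nominal/Real × 100 = 46168.55/38110.38 × 100 = 121.144.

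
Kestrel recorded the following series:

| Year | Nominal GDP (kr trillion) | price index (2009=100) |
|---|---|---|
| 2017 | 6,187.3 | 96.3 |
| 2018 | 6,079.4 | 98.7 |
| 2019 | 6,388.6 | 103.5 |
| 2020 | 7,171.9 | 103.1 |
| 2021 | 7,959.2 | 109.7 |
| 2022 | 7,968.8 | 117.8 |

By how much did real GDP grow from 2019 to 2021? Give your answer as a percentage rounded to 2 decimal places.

Real GDP 2019 = 6388.6/1.035 = 6172.56.
Real GDP 2021 = 7959.2/1.097 = 7255.42.
Change = 7255.42/6172.56 − 1 = 0.1754.

17.54%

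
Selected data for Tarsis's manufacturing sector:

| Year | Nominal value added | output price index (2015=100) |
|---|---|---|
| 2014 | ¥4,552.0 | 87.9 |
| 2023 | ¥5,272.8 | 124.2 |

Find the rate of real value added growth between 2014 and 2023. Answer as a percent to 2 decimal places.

-18.02%

Real value added 2014 = 4552.0 / 0.879 = 5178.61.
Real value added 2023 = 5272.8 / 1.242 = 4245.41.
Real growth = 4245.41 / 5178.61 − 1 = -0.1802.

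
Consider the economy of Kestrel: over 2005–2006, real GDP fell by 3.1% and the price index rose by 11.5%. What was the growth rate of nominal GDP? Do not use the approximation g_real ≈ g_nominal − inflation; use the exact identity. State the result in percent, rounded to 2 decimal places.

(1 + g_nom) = (1 + g_real)(1 + π) = 0.9690 × 1.1150 = 1.08044.

8.04%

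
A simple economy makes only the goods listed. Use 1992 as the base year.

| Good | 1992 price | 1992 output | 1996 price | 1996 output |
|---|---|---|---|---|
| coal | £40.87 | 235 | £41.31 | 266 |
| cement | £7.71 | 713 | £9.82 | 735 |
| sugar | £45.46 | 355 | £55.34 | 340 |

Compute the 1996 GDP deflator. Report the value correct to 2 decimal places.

Nominal GDP 1996 = 41.31·266 + 9.82·735 + 55.34·340 = 37021.76.
Real GDP 1996 (at 1992 prices) = 40.87·266 + 7.71·735 + 45.46·340 = 31994.67.
Deflator = Nominal/Real × 100 = 37021.76/31994.67 × 100 = 115.712.

115.71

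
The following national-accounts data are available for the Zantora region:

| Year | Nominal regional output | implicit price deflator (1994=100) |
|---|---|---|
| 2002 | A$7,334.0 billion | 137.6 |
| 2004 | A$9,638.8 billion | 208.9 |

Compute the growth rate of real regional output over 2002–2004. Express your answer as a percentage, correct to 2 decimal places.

-13.43%

Real regional output 2002 = 7334.0 / 1.376 = 5329.94.
Real regional output 2004 = 9638.8 / 2.089 = 4614.07.
Real growth = 4614.07 / 5329.94 − 1 = -0.1343.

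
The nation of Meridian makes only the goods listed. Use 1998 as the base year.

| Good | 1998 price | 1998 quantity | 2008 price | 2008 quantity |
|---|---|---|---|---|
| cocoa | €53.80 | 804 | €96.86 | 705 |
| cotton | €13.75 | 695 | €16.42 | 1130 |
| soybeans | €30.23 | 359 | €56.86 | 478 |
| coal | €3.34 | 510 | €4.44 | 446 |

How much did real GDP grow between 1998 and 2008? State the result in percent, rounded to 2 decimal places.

Real GDP 1998 = Nominal GDP 1998 = 53.80·804 + 13.75·695 + 30.23·359 + 3.34·510 = 65367.42.
Real GDP 2008 (at 1998 prices) = 53.80·705 + 13.75·1130 + 30.23·478 + 3.34·446 = 69406.08.
Real growth = 69406.08/65367.42 − 1 = 0.0618.

6.18%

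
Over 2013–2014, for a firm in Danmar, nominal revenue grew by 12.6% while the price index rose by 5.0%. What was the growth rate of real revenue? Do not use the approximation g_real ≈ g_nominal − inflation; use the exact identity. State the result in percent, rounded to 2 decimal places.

7.24%

(1 + g_nom) = (1 + g_real)(1 + π), so g_real = 1.1260 / 1.0500 − 1 = 0.07238.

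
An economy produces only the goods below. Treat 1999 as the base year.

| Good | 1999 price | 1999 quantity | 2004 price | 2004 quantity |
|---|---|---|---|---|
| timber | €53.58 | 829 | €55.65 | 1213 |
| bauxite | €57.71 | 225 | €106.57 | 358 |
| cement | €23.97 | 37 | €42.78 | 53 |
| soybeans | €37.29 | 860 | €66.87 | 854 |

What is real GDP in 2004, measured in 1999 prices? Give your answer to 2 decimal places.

Real GDP 2004 = Σ (p_1999 × q_2004) = 53.58·1213 + 57.71·358 + 23.97·53 + 37.29·854 = 118768.79.

€118768.79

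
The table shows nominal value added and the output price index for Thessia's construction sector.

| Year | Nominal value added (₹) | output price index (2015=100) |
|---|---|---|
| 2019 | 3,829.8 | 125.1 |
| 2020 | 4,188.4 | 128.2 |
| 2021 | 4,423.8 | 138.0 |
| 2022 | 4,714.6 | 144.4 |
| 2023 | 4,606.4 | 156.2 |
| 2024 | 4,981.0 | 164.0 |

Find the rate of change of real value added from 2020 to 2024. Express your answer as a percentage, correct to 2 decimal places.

Real value added 2020 = 4188.4/1.282 = 3267.08.
Real value added 2024 = 4981.0/1.640 = 3037.20.
Change = 3037.20/3267.08 − 1 = -0.0704.

-7.04%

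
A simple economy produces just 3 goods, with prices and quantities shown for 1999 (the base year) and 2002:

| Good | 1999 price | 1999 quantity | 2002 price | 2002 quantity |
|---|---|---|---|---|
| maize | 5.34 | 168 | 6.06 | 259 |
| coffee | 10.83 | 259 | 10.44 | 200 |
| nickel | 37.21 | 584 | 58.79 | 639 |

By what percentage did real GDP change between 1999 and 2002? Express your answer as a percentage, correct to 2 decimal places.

Real GDP 1999 = Nominal GDP 1999 = 5.34·168 + 10.83·259 + 37.21·584 = 25432.73.
Real GDP 2002 (at 1999 prices) = 5.34·259 + 10.83·200 + 37.21·639 = 27326.25.
Real growth = 27326.25/25432.73 − 1 = 0.0745.

7.45%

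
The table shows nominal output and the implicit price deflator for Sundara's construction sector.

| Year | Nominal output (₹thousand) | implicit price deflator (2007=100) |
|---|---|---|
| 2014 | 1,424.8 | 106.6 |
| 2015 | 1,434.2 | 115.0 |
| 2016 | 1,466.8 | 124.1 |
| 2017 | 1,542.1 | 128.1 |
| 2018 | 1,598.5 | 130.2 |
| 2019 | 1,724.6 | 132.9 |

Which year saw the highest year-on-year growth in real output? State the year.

2015: real = 1434.2/1.150 = 1247.13; growth vs 2014 (1336.59) = -6.69%.
2016: real = 1466.8/1.241 = 1181.95; growth vs 2015 (1247.13) = -5.23%.
2017: real = 1542.1/1.281 = 1203.83; growth vs 2016 (1181.95) = 1.85%.
2018: real = 1598.5/1.302 = 1227.73; growth vs 2017 (1203.83) = 1.99%.
2019: real = 1724.6/1.329 = 1297.67; growth vs 2018 (1227.73) = 5.70%.

2019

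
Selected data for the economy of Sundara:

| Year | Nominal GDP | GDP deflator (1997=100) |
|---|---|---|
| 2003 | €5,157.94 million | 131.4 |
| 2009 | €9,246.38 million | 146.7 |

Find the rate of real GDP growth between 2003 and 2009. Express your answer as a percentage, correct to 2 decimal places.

Real GDP 2003 = 5157.94 / 1.314 = 3925.37.
Real GDP 2009 = 9246.38 / 1.467 = 6302.92.
Real growth = 6302.92 / 3925.37 − 1 = 0.6057.

60.57%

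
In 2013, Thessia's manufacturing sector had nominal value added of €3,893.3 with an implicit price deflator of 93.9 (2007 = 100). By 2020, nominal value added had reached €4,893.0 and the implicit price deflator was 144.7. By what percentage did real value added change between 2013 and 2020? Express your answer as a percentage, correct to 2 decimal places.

Deflate each year: 2013 → 3893.3/0.939 = 4146.22; 2020 → 4893.0/1.447 = 3381.48.
So real value added changed by 3381.48/4146.22 − 1 = -0.1844, i.e. -18.44%.

-18.44%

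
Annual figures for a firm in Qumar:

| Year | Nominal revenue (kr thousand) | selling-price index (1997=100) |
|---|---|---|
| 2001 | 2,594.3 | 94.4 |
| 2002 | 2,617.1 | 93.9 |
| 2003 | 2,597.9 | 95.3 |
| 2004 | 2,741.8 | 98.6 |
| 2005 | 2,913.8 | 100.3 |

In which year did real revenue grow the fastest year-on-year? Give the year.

2005

2002: real = 2617.1/0.939 = 2787.11; growth vs 2001 (2748.20) = 1.42%.
2003: real = 2597.9/0.953 = 2726.02; growth vs 2002 (2787.11) = -2.19%.
2004: real = 2741.8/0.986 = 2780.73; growth vs 2003 (2726.02) = 2.01%.
2005: real = 2913.8/1.003 = 2905.08; growth vs 2004 (2780.73) = 4.47%.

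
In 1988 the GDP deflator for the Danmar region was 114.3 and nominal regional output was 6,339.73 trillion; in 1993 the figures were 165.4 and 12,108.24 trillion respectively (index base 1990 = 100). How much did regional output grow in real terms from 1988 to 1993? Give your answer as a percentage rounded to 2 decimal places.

Deflate each year: 1988 → 6339.73/1.143 = 5546.57; 1993 → 12108.24/1.654 = 7320.58.
So real regional output changed by 7320.58/5546.57 − 1 = 0.3198, i.e. 31.98%.

31.98%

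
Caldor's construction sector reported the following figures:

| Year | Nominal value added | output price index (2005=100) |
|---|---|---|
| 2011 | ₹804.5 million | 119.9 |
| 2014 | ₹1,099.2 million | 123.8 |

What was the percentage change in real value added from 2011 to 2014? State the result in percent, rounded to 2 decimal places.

32.33%

Real value added 2011 = 804.5 / 1.199 = 670.98.
Real value added 2014 = 1099.2 / 1.238 = 887.88.
Real growth = 887.88 / 670.98 − 1 = 0.3233.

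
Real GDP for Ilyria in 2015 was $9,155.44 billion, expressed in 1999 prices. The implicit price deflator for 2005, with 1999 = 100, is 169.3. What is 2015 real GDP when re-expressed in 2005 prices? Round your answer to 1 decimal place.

Real GDP in 2005 prices = Real GDP in 1999 prices × (P_2005/P_1999) = 9155.44 × 1.693 = 15500.16.

$15,500.2 billion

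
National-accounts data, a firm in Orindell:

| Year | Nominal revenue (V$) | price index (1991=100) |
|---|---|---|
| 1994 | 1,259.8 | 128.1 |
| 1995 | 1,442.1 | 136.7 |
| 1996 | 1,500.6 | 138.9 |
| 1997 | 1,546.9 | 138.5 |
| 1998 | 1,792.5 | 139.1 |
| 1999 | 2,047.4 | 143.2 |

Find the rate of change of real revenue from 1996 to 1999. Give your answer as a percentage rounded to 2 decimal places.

Real revenue 1996 = 1500.6/1.389 = 1080.35.
Real revenue 1999 = 2047.4/1.432 = 1429.75.
Change = 1429.75/1080.35 − 1 = 0.3234.

32.34%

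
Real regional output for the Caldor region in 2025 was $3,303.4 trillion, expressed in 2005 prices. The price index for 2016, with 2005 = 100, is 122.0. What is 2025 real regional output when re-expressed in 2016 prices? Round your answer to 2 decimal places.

$4,030.15 trillion

Real regional output in 2016 prices = Real regional output in 2005 prices × (P_2016/P_2005) = 3303.4 × 1.220 = 4030.15.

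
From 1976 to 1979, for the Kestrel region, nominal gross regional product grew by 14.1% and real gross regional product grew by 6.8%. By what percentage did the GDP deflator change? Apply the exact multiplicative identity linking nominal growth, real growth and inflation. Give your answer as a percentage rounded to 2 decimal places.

(1 + g_nom) = (1 + g_real)(1 + π), so π = 1.1410 / 1.0680 − 1 = 0.06835.

6.84%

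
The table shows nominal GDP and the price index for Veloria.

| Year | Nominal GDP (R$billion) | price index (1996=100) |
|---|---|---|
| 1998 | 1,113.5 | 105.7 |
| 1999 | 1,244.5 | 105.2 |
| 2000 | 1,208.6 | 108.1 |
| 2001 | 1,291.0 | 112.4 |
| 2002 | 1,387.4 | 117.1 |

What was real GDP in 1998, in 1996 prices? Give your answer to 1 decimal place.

Real GDP 1998 = 1113.5 / 1.057 = 1053.45.

R$1,053.5 billion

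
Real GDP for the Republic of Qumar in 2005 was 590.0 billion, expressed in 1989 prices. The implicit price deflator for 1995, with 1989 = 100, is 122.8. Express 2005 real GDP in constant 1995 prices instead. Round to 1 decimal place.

724.5 billion

Real GDP in 1995 prices = Real GDP in 1989 prices × (P_1995/P_1989) = 590.0 × 1.228 = 724.52.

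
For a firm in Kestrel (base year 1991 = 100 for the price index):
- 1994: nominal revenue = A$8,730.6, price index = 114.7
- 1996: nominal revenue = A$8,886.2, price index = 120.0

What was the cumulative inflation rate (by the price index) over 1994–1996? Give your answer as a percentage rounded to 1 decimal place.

4.6%

Price-level change = 120.0 / 114.7 − 1 = 0.0462.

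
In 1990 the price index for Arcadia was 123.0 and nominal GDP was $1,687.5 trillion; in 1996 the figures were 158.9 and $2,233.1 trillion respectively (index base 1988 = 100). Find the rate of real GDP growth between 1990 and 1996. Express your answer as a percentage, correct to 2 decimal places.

2.43%

Real GDP 1990 = 1687.5 / 1.230 = 1371.95.
Real GDP 1996 = 2233.1 / 1.589 = 1405.35.
Real growth = 1405.35 / 1371.95 − 1 = 0.0243.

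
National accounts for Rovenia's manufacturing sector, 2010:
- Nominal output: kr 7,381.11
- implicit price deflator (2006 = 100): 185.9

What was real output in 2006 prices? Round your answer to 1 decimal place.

Real output = Nominal / (implicit price deflator/100) = 7381.11 / 1.859 = 3970.47.

kr 3,970.5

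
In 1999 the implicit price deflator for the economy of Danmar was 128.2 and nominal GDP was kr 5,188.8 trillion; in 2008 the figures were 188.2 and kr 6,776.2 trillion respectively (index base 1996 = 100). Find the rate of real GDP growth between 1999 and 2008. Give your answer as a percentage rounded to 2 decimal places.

-11.04%

Real GDP 1999 = 5188.8 / 1.282 = 4047.43.
Real GDP 2008 = 6776.2 / 1.882 = 3600.53.
Real growth = 3600.53 / 4047.43 − 1 = -0.1104.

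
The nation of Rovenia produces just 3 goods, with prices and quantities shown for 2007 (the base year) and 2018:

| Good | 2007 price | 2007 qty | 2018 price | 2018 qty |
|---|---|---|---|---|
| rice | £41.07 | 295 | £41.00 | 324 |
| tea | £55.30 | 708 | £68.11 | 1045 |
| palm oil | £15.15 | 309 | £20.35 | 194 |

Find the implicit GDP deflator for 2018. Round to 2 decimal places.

119.41

Nominal GDP 2018 = 41.00·324 + 68.11·1045 + 20.35·194 = 88406.85.
Real GDP 2018 (at 2007 prices) = 41.07·324 + 55.30·1045 + 15.15·194 = 74034.28.
Deflator = Nominal/Real × 100 = 88406.85/74034.28 × 100 = 119.413.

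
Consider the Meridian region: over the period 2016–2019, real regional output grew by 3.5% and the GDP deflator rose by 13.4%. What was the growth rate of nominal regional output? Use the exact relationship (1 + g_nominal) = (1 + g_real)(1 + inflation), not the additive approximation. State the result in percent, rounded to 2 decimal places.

(1 + g_nom) = (1 + g_real)(1 + π) = 1.0350 × 1.1340 = 1.17369.

17.37%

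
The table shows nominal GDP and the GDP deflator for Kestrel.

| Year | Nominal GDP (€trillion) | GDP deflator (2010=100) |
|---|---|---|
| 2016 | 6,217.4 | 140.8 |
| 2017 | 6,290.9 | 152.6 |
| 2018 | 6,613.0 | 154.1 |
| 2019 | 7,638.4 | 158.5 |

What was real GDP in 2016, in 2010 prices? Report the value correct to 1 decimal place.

€4,415.8 trillion

Real GDP 2016 = 6217.4 / 1.408 = 4415.77.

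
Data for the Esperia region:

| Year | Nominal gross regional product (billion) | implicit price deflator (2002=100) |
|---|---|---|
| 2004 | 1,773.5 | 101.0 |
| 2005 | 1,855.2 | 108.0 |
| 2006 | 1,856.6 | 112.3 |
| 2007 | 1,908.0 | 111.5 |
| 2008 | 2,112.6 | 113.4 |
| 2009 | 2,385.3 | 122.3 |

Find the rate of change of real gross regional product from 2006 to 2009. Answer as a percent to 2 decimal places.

Real gross regional product 2006 = 1856.6/1.123 = 1653.25.
Real gross regional product 2009 = 2385.3/1.223 = 1950.37.
Change = 1950.37/1653.25 − 1 = 0.1797.

17.97%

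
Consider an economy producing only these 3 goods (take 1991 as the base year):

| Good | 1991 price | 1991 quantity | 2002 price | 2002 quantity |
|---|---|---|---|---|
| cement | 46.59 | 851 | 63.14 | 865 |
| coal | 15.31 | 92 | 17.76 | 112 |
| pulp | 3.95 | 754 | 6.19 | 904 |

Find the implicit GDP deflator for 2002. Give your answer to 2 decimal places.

136.45

Nominal GDP 2002 = 63.14·865 + 17.76·112 + 6.19·904 = 62200.98.
Real GDP 2002 (at 1991 prices) = 46.59·865 + 15.31·112 + 3.95·904 = 45585.87.
Deflator = Nominal/Real × 100 = 62200.98/45585.87 × 100 = 136.448.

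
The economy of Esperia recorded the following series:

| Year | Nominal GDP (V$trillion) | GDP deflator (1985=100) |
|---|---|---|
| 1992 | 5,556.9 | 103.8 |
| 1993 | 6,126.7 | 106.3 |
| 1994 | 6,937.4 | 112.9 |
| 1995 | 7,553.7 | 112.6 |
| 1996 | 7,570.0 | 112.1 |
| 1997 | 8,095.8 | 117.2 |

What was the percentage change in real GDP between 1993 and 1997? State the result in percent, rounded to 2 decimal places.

Real GDP 1993 = 6126.7/1.063 = 5763.59.
Real GDP 1997 = 8095.8/1.172 = 6907.68.
Change = 6907.68/5763.59 − 1 = 0.1985.

19.85%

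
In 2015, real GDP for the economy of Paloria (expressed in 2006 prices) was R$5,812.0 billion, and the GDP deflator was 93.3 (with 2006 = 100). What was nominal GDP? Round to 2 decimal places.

R$5,422.60 billion

Nominal GDP = Real × (GDP deflator/100) = 5812.0 × 0.933 = 5422.60.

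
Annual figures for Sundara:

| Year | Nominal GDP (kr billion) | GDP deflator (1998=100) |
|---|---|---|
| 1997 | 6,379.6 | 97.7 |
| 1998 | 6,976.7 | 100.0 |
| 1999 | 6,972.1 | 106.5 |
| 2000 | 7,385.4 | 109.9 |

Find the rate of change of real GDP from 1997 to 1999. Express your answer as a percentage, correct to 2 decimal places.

Real GDP 1997 = 6379.6/0.977 = 6529.79.
Real GDP 1999 = 6972.1/1.065 = 6546.57.
Change = 6546.57/6529.79 − 1 = 0.0026.

0.26%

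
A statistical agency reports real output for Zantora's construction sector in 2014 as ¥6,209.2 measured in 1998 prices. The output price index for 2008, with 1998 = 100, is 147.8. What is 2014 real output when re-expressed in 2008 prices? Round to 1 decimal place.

¥9,177.2

Real output in 2008 prices = Real output in 1998 prices × (P_2008/P_1998) = 6209.2 × 1.478 = 9177.20.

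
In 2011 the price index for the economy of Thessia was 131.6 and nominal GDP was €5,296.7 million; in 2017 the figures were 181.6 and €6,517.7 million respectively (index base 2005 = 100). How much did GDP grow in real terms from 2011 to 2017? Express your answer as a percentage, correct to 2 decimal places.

Real GDP 2011 = 5296.7 / 1.316 = 4024.85.
Real GDP 2017 = 6517.7 / 1.816 = 3589.04.
Real growth = 3589.04 / 4024.85 − 1 = -0.1083.

-10.83%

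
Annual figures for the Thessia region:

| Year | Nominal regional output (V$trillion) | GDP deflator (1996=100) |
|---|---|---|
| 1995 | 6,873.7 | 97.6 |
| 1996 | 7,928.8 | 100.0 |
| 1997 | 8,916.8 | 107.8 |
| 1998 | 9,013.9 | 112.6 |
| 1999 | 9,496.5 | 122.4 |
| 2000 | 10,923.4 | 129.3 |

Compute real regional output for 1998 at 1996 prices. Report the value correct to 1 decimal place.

Real regional output 1998 = 9013.9 / 1.126 = 8005.24.

V$8,005.2 trillion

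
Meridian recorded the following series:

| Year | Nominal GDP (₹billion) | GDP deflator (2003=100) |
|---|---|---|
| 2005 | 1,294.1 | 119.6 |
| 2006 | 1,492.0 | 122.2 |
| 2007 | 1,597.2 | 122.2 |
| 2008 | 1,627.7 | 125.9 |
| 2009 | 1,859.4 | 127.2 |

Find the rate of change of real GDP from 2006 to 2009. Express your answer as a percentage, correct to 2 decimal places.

19.73%

Real GDP 2006 = 1492.0/1.222 = 1220.95.
Real GDP 2009 = 1859.4/1.272 = 1461.79.
Change = 1461.79/1220.95 − 1 = 0.1973.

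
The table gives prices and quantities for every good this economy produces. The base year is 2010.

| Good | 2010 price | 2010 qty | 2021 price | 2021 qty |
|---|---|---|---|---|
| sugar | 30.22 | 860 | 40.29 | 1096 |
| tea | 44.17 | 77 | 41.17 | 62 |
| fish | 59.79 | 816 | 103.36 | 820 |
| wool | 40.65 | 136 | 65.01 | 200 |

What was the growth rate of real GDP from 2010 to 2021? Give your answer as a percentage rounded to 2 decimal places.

Real GDP 2010 = Nominal GDP 2010 = 30.22·860 + 44.17·77 + 59.79·816 + 40.65·136 = 83707.33.
Real GDP 2021 (at 2010 prices) = 30.22·1096 + 44.17·62 + 59.79·820 + 40.65·200 = 93017.46.
Real growth = 93017.46/83707.33 − 1 = 0.1112.

11.12%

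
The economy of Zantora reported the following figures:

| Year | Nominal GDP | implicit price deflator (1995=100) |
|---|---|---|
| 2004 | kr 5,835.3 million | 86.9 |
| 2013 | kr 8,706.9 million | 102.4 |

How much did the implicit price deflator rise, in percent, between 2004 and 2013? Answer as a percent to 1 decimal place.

Price-level change = 102.4 / 86.9 − 1 = 0.1784.

17.8%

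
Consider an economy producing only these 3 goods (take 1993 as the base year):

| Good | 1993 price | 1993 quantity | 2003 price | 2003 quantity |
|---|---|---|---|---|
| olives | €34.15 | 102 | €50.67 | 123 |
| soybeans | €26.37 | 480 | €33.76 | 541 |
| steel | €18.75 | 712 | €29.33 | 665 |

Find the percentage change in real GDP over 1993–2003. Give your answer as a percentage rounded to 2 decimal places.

4.90%

Real GDP 1993 = Nominal GDP 1993 = 34.15·102 + 26.37·480 + 18.75·712 = 29490.90.
Real GDP 2003 (at 1993 prices) = 34.15·123 + 26.37·541 + 18.75·665 = 30935.37.
Real growth = 30935.37/29490.90 − 1 = 0.0490.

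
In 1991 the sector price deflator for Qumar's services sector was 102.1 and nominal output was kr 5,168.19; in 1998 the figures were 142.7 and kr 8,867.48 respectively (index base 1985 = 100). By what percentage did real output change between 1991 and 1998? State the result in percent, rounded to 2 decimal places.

22.76%

Real output 1991 = 5168.19 / 1.021 = 5061.89.
Real output 1998 = 8867.48 / 1.427 = 6214.07.
Real growth = 6214.07 / 5061.89 − 1 = 0.2276.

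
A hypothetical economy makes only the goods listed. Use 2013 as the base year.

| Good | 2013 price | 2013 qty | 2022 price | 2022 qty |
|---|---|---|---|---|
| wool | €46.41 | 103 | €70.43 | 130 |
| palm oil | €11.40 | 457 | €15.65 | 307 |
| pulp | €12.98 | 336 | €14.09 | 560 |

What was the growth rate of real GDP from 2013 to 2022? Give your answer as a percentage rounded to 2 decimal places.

17.08%

Real GDP 2013 = Nominal GDP 2013 = 46.41·103 + 11.40·457 + 12.98·336 = 14351.31.
Real GDP 2022 (at 2013 prices) = 46.41·130 + 11.40·307 + 12.98·560 = 16801.90.
Real growth = 16801.90/14351.31 − 1 = 0.1708.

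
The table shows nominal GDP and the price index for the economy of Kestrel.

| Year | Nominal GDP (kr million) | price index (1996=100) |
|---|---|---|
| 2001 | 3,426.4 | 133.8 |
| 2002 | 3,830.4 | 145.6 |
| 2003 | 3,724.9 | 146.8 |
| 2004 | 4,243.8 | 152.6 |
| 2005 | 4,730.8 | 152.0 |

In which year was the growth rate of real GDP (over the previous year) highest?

2002: real = 3830.4/1.456 = 2630.77; growth vs 2001 (2560.84) = 2.73%.
2003: real = 3724.9/1.468 = 2537.40; growth vs 2002 (2630.77) = -3.55%.
2004: real = 4243.8/1.526 = 2781.00; growth vs 2003 (2537.40) = 9.60%.
2005: real = 4730.8/1.520 = 3112.37; growth vs 2004 (2781.00) = 11.92%.

2005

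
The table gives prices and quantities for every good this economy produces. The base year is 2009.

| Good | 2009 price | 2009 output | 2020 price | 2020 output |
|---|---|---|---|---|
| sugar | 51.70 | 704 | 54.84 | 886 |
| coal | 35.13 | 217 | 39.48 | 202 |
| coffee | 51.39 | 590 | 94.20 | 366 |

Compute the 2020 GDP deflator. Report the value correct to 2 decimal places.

Nominal GDP 2020 = 54.84·886 + 39.48·202 + 94.20·366 = 91040.40.
Real GDP 2020 (at 2009 prices) = 51.70·886 + 35.13·202 + 51.39·366 = 71711.20.
Deflator = Nominal/Real × 100 = 91040.40/71711.20 × 100 = 126.954.

126.95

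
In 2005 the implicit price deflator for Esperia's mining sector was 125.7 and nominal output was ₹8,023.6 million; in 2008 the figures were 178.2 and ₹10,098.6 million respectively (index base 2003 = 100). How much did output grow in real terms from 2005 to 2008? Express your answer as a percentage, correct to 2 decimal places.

-11.22%

Real output 2005 = 8023.6 / 1.257 = 6383.13.
Real output 2008 = 10098.6 / 1.782 = 5667.00.
Real growth = 5667.00 / 6383.13 − 1 = -0.1122.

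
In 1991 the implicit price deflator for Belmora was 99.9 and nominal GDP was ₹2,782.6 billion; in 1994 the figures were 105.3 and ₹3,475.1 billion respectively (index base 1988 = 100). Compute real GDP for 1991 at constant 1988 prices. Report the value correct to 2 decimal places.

Real GDP = Nominal / (implicit price deflator/100) = 2782.6 / 0.999 = 2785.39.

₹2,785.39 billion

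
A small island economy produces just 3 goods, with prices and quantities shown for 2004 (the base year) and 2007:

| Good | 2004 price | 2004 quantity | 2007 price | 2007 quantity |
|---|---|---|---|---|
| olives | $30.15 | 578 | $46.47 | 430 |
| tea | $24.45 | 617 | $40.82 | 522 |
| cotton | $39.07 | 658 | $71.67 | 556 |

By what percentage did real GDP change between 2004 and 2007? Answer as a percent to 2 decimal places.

-18.50%

Real GDP 2004 = Nominal GDP 2004 = 30.15·578 + 24.45·617 + 39.07·658 = 58220.41.
Real GDP 2007 (at 2004 prices) = 30.15·430 + 24.45·522 + 39.07·556 = 47450.32.
Real growth = 47450.32/58220.41 − 1 = -0.1850.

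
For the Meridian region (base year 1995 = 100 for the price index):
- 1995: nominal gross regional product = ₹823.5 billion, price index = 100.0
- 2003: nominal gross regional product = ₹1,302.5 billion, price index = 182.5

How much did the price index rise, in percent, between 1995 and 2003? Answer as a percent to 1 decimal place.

82.5%

Price-level change = 182.5 / 100.0 − 1 = 0.8250.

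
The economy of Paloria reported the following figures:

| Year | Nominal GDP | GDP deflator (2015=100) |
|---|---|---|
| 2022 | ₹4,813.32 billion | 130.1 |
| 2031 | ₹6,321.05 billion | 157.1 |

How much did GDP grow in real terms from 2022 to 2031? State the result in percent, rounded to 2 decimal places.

8.75%

Real GDP 2022 = 4813.32 / 1.301 = 3699.71.
Real GDP 2031 = 6321.05 / 1.571 = 4023.58.
Real growth = 4023.58 / 3699.71 − 1 = 0.0875.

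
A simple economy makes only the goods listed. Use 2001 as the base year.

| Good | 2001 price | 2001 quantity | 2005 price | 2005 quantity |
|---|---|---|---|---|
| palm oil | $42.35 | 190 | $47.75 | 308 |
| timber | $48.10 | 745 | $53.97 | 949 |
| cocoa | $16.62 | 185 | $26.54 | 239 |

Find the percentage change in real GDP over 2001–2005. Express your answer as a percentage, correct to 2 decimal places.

Real GDP 2001 = Nominal GDP 2001 = 42.35·190 + 48.10·745 + 16.62·185 = 46955.70.
Real GDP 2005 (at 2001 prices) = 42.35·308 + 48.10·949 + 16.62·239 = 62662.88.
Real growth = 62662.88/46955.70 − 1 = 0.3345.

33.45%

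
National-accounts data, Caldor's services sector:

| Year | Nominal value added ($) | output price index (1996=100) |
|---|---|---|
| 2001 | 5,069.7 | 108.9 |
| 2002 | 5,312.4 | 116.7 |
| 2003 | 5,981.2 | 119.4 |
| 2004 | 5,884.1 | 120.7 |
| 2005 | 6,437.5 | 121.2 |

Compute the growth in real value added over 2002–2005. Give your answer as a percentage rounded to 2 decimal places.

16.68%

Real value added 2002 = 5312.4/1.167 = 4552.19.
Real value added 2005 = 6437.5/1.212 = 5311.47.
Change = 5311.47/4552.19 − 1 = 0.1668.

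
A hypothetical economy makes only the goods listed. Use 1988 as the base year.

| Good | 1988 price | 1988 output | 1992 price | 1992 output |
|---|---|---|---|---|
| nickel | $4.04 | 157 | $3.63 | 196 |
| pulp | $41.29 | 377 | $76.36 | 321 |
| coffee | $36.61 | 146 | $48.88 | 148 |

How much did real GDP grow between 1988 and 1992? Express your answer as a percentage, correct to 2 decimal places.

-9.66%

Real GDP 1988 = Nominal GDP 1988 = 4.04·157 + 41.29·377 + 36.61·146 = 21545.67.
Real GDP 1992 (at 1988 prices) = 4.04·196 + 41.29·321 + 36.61·148 = 19464.21.
Real growth = 19464.21/21545.67 − 1 = -0.0966.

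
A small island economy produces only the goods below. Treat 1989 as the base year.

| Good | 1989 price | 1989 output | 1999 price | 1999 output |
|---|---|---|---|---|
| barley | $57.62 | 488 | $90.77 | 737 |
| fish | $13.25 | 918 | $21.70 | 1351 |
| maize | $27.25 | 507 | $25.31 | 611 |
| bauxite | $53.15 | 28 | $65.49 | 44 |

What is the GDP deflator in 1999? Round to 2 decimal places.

Nominal GDP 1999 = 90.77·737 + 21.70·1351 + 25.31·611 + 65.49·44 = 114560.16.
Real GDP 1999 (at 1989 prices) = 57.62·737 + 13.25·1351 + 27.25·611 + 53.15·44 = 79355.04.
Deflator = Nominal/Real × 100 = 114560.16/79355.04 × 100 = 144.364.

144.36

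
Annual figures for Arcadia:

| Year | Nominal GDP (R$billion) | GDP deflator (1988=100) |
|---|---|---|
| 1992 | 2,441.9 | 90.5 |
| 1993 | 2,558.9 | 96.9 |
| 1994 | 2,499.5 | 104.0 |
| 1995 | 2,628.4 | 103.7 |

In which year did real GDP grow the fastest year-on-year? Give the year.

1993: real = 2558.9/0.969 = 2640.76; growth vs 1992 (2698.23) = -2.13%.
1994: real = 2499.5/1.040 = 2403.37; growth vs 1993 (2640.76) = -8.99%.
1995: real = 2628.4/1.037 = 2534.62; growth vs 1994 (2403.37) = 5.46%.

1995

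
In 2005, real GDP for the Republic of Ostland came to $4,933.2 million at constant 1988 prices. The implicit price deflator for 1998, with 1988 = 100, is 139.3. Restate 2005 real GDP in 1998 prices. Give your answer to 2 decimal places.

Real GDP in 1998 prices = Real GDP in 1988 prices × (P_1998/P_1988) = 4933.2 × 1.393 = 6871.95.

$6,871.95 million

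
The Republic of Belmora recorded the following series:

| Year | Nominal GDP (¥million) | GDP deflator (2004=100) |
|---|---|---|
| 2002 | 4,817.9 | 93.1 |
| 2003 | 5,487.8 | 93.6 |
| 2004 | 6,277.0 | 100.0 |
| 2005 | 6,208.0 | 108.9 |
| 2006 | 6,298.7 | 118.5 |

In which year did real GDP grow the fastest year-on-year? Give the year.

2003: real = 5487.8/0.936 = 5863.03; growth vs 2002 (5174.97) = 13.30%.
2004: real = 6277.0/1.000 = 6277.00; growth vs 2003 (5863.03) = 7.06%.
2005: real = 6208.0/1.089 = 5700.64; growth vs 2004 (6277.00) = -9.18%.
2006: real = 6298.7/1.185 = 5315.36; growth vs 2005 (5700.64) = -6.76%.

2003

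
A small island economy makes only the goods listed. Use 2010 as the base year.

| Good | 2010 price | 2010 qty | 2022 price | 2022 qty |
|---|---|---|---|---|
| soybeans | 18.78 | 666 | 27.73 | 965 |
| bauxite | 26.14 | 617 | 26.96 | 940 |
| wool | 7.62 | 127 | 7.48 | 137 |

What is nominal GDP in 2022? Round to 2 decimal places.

Nominal GDP 2022 = Σ (p_2022 × q_2022) = 27.73·965 + 26.96·940 + 7.48·137 = 53126.61.

53126.61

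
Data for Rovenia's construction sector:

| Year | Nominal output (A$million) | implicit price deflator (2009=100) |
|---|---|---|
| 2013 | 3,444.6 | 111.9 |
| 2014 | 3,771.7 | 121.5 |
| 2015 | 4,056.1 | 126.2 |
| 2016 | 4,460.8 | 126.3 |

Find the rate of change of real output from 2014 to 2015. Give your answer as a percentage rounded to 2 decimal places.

3.54%

Real output 2014 = 3771.7/1.215 = 3104.28.
Real output 2015 = 4056.1/1.262 = 3214.03.
Change = 3214.03/3104.28 − 1 = 0.0354.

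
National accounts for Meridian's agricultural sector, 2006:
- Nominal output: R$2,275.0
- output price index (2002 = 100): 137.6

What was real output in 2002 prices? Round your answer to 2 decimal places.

Real output = Nominal / (output price index/100) = 2275.0 / 1.376 = 1653.34.

R$1,653.34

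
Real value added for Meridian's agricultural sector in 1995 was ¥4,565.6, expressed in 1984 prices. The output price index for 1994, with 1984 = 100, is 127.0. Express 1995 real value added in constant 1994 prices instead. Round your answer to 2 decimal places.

Real value added in 1994 prices = Real value added in 1984 prices × (P_1994/P_1984) = 4565.6 × 1.270 = 5798.31.

¥5,798.31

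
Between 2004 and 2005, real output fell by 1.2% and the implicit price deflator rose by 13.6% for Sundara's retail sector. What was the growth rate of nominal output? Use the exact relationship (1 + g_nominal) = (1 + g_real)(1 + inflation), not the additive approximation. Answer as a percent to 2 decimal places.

12.24%

(1 + g_nom) = (1 + g_real)(1 + π) = 0.9880 × 1.1360 = 1.12237.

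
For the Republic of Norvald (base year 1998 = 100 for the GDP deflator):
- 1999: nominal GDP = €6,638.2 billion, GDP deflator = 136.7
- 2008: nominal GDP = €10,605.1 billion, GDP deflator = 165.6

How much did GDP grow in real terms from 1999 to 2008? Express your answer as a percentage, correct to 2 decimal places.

31.88%

Real GDP 1999 = 6638.2 / 1.367 = 4856.04.
Real GDP 2008 = 10605.1 / 1.656 = 6404.05.
Real growth = 6404.05 / 4856.04 − 1 = 0.3188.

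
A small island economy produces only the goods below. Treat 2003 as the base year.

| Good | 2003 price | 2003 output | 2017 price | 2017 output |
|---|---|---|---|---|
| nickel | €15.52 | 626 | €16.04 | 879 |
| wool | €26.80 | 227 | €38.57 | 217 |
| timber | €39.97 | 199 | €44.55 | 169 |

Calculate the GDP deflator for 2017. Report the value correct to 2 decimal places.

Nominal GDP 2017 = 16.04·879 + 38.57·217 + 44.55·169 = 29997.80.
Real GDP 2017 (at 2003 prices) = 15.52·879 + 26.80·217 + 39.97·169 = 26212.61.
Deflator = Nominal/Real × 100 = 29997.80/26212.61 × 100 = 114.440.

114.44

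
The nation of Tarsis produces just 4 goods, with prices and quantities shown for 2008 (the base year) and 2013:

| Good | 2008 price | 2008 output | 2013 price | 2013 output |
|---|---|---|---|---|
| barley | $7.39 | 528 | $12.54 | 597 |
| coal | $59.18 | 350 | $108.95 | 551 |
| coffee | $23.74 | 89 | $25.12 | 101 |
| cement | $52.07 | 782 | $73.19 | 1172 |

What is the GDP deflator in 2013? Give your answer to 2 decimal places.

Nominal GDP 2013 = 12.54·597 + 108.95·551 + 25.12·101 + 73.19·1172 = 155833.63.
Real GDP 2013 (at 2008 prices) = 7.39·597 + 59.18·551 + 23.74·101 + 52.07·1172 = 100443.79.
Deflator = Nominal/Real × 100 = 155833.63/100443.79 × 100 = 155.145.

155.15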